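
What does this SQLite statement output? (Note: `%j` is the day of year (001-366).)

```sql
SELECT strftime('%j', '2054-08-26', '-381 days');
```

222

First apply '-381 days': 2054-08-26 → 2053-08-10.
Day-of-year for 2053-08-10: days since 2053-01-01 inclusive = 222, zero-padded to 222.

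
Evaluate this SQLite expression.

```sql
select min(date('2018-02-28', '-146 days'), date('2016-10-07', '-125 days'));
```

date('2018-02-28', '-146 days') → 2017-10-05.
date('2016-10-07', '-125 days') → 2016-06-04.
Earlier of the two is 2016-06-04.

2016-06-04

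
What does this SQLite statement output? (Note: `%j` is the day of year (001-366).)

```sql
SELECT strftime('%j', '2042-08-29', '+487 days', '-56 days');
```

First apply '+487 days', '-56 days': 2042-08-29 → 2043-11-03.
Day-of-year for 2043-11-03: days since 2043-01-01 inclusive = 307, zero-padded to 307.

307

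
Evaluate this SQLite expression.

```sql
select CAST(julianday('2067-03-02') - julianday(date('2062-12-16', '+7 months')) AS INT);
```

Adding +7 months to 2062-12-16 gives 2063-07-16.
15 days remain in July 2063 after the 16th (31 − 16).
Full months from August 2063 through February 2067 contribute their day counts.
Then 2 days into March 2067.
Total: 15 + 31 + 30 + 31 + 30 + 31 + 31 + 29 + 31 + 30 + 31 + 30 + 31 + 31 + 30 + 31 + 30 + 31 + 31 + 28 + 31 + 30 + 31 + 30 + 31 + 31 + 30 + 31 + 30 + 31 + 31 + 28 + 31 + 30 + 31 + 30 + 31 + 31 + 30 + 31 + 30 + 31 + 31 + 28 + 2 = 1325.

1325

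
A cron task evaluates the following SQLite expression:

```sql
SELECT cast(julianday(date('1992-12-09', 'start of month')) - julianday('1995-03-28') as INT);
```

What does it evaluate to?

`start of month` rewinds 1992-12-09 to 1992-12-01.
30 days remain in December 1992 after the 1st (31 − 1).
Full months from January 1993 through February 1995 contribute their day counts.
Then 28 days into March 1995.
Total: 30 + 31 + 28 + 31 + 30 + 31 + 30 + 31 + 31 + 30 + 31 + 30 + 31 + 31 + 28 + 31 + 30 + 31 + 30 + 31 + 31 + 30 + 31 + 30 + 31 + 31 + 28 + 28 = 847.
The subtraction is earlier − later, so the result is −847 → -847.

-847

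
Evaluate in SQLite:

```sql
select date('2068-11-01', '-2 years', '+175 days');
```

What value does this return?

Adding -2 years to 2068-11-01 gives 2066-11-01.
Applying '+175 days' to 2066-11-01: counting 175 days forward gives 2067-04-25.

2067-04-25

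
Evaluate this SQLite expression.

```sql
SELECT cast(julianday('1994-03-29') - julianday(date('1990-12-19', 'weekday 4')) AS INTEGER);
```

`weekday 4` advances to the next Thursday; 1990-12-19 is a Wednesday, so it moves forward to 1990-12-20.
11 days remain in December 1990 after the 20th (31 − 20).
Full months from January 1991 through February 1994 contribute their day counts.
Then 29 days into March 1994.
Total: 11 + 31 + 28 + 31 + 30 + 31 + 30 + 31 + 31 + 30 + 31 + 30 + 31 + 31 + 29 + 31 + 30 + 31 + 30 + 31 + 31 + 30 + 31 + 30 + 31 + 31 + 28 + 31 + 30 + 31 + 30 + 31 + 31 + 30 + 31 + 30 + 31 + 31 + 28 + 29 = 1195.

1195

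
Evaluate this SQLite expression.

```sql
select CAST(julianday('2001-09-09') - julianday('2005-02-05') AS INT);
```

-1245

21 days remain in September 2001 after the 9th (30 − 9).
Full months from October 2001 through January 2005 contribute their day counts.
Then 5 days into February 2005.
Total: 21 + 31 + 30 + 31 + 31 + 28 + 31 + 30 + 31 + 30 + 31 + 31 + 30 + 31 + 30 + 31 + 31 + 28 + 31 + 30 + 31 + 30 + 31 + 31 + 30 + 31 + 30 + 31 + 31 + 29 + 31 + 30 + 31 + 30 + 31 + 31 + 30 + 31 + 30 + 31 + 31 + 5 = 1245.
The subtraction is earlier − later, so the result is −1245 → -1245.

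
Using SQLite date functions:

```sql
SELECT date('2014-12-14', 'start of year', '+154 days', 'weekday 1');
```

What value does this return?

2014-06-09

`start of year` rewinds 2014-12-14 to 2014-01-01.
Applying '+154 days' to 2014-01-01: counting 154 days forward gives 2014-06-04.
`weekday 1` advances to the next Monday; 2014-06-04 is a Wednesday, so it moves forward to 2014-06-09.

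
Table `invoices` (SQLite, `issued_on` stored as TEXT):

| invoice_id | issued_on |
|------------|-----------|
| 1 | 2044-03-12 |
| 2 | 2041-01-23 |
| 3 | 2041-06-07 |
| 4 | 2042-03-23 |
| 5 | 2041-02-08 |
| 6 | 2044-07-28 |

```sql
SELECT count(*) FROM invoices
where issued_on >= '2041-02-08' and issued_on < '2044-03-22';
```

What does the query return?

Rows in [2041-02-08, 2044-03-22): 2044-03-12, 2041-06-07, 2042-03-23, 2041-02-08 → 4 rows.

4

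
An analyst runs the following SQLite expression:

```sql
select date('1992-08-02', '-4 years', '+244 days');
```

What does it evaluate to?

1989-04-03

Adding -4 years to 1992-08-02 gives 1988-08-02.
Applying '+244 days' to 1988-08-02: counting 244 days forward gives 1989-04-03.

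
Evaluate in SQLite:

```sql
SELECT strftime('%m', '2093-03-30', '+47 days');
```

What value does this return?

First apply '+47 days': 2093-03-30 → 2093-05-16.
`%m` extracts the 2-digit month (01-12): 05.

05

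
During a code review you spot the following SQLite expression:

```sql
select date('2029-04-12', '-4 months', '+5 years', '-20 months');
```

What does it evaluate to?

Adding -4 months to 2029-04-12 gives 2028-12-12.
Adding +5 years to 2028-12-12 gives 2033-12-12.
Adding -20 months to 2033-12-12 gives 2032-04-12.

2032-04-12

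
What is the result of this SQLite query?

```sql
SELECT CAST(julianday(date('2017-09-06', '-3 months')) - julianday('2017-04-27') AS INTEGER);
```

40

Adding -3 months to 2017-09-06 gives 2017-06-06.
3 days remain in April 2017 after the 27th (30 − 27).
May 2017: 31 days.
Then 6 days into June 2017.
Total: 3 + 31 + 6 = 40.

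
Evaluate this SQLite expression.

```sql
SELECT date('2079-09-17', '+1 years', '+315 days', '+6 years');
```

2087-07-29

Adding +1 year to 2079-09-17 gives 2080-09-17.
Applying '+315 days' to 2080-09-17: counting 315 days forward gives 2081-07-29.
Adding +6 years to 2081-07-29 gives 2087-07-29.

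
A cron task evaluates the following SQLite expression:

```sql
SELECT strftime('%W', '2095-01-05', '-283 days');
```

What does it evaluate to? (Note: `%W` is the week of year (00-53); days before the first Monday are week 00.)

First apply '-283 days': 2095-01-05 → 2094-03-28.
2094-03-28 is a Sunday. SQLite's %W counts Mondays since the year started; the result is 12.

12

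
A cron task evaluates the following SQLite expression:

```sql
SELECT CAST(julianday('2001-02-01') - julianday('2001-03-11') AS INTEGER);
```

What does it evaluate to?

-38

27 days remain in February 2001 after the 1st (28 − 1).
Then 11 days into March 2001.
Total: 27 + 11 = 38.
The subtraction is earlier − later, so the result is −38 → -38.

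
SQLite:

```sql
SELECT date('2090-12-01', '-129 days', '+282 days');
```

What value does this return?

Applying '-129 days' to 2090-12-01: counting 129 days back gives 2090-07-25.
Applying '+282 days' to 2090-07-25: counting 282 days forward gives 2091-05-03.

2091-05-03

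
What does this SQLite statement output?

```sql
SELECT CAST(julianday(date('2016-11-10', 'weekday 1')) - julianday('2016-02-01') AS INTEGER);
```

`weekday 1` advances to the next Monday; 2016-11-10 is a Thursday, so it moves forward to 2016-11-14.
28 days remain in February 2016 after the 1st (29 − 1).
Full months from March 2016 through October 2016 contribute their day counts.
Then 14 days into November 2016.
Total: 28 + 31 + 30 + 31 + 30 + 31 + 31 + 30 + 31 + 14 = 287.

287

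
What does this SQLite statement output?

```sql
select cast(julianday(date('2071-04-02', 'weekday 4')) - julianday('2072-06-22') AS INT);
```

`weekday 4` advances to the next Thursday; 2071-04-02 is already a Thursday, so it stays at 2071-04-02.
28 days remain in April 2071 after the 2nd (30 − 2).
Full months from May 2071 through May 2072 contribute their day counts.
Then 22 days into June 2072.
Total: 28 + 31 + 30 + 31 + 31 + 30 + 31 + 30 + 31 + 31 + 29 + 31 + 30 + 31 + 22 = 447.
The subtraction is earlier − later, so the result is −447 → -447.

-447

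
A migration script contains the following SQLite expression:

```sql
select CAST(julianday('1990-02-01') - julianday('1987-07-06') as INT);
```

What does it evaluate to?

941

25 days remain in July 1987 after the 6th (31 − 6).
Full months from August 1987 through January 1990 contribute their day counts.
Then 1 day into February 1990.
Total: 25 + 31 + 30 + 31 + 30 + 31 + 31 + 29 + 31 + 30 + 31 + 30 + 31 + 31 + 30 + 31 + 30 + 31 + 31 + 28 + 31 + 30 + 31 + 30 + 31 + 31 + 30 + 31 + 30 + 31 + 31 + 1 = 941.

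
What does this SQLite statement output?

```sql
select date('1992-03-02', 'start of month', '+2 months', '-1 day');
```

`start of month` rewinds 1992-03-02 to 1992-03-01.
Adding +2 months to 1992-03-01 gives 1992-05-01.
Going back 1 day from 1992-05-01 reaches 1992-04-30 (last day of April, 30 days).

1992-04-30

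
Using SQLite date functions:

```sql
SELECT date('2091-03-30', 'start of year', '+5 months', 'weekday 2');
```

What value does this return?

2091-06-05

`start of year` rewinds 2091-03-30 to 2091-01-01.
Adding +5 months to 2091-01-01 gives 2091-06-01.
`weekday 2` advances to the next Tuesday; 2091-06-01 is a Friday, so it moves forward to 2091-06-05.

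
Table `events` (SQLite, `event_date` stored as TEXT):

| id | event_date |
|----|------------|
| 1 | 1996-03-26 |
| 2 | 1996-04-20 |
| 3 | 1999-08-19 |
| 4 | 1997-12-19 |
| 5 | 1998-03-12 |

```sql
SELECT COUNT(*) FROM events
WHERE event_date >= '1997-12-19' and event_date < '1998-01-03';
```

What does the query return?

1

Rows in [1997-12-19, 1998-01-03): 1997-12-19 → 1 row.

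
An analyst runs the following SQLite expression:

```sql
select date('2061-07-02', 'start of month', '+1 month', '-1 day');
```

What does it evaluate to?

2061-07-31

`start of month` rewinds 2061-07-02 to 2061-07-01.
Adding +1 month to 2061-07-01 gives 2061-08-01.
Going back 1 day from 2061-08-01 reaches 2061-07-31 (last day of July, 31 days).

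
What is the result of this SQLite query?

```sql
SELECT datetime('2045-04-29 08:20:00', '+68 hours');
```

+68 hours from 2045-04-29 08:20:00 is 2045-05-02 04:20:00 (crosses midnight).

2045-05-02 04:20:00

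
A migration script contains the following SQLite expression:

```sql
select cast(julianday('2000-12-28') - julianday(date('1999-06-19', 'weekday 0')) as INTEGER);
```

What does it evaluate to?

`weekday 0` advances to the next Sunday; 1999-06-19 is a Saturday, so it moves forward to 1999-06-20.
10 days remain in June 1999 after the 20th (30 − 20).
Full months from July 1999 through November 2000 contribute their day counts.
Then 28 days into December 2000.
Total: 10 + 31 + 31 + 30 + 31 + 30 + 31 + 31 + 29 + 31 + 30 + 31 + 30 + 31 + 31 + 30 + 31 + 30 + 28 = 557.

557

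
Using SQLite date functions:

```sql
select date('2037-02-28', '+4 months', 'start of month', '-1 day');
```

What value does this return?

Adding +4 months to 2037-02-28 gives 2037-06-28.
`start of month` rewinds 2037-06-28 to 2037-06-01.
Going back 1 day from 2037-06-01 reaches 2037-05-31 (last day of May, 31 days).

2037-05-31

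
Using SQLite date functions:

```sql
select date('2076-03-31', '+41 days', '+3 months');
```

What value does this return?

2076-08-11

Applying '+41 days' to 2076-03-31: counting 41 days forward gives 2076-05-11.
Adding +3 months to 2076-05-11 gives 2076-08-11.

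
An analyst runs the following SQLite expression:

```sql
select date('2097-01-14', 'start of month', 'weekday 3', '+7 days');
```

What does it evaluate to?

2097-01-09

`start of month` rewinds 2097-01-14 to 2097-01-01.
`weekday 3` advances to the next Wednesday; 2097-01-01 is a Tuesday, so it moves forward to 2097-01-02.
Advancing 7 more days within January lands on 2097-01-09.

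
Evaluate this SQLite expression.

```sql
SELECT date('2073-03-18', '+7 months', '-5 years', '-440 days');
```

2067-08-05

Adding +7 months to 2073-03-18 gives 2073-10-18.
Adding -5 years to 2073-10-18 gives 2068-10-18.
Applying '-440 days' to 2068-10-18: counting 440 days back gives 2067-08-05.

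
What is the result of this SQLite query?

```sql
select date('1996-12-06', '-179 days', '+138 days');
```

Applying '-179 days' to 1996-12-06: counting 179 days back gives 1996-06-10.
Applying '+138 days' to 1996-06-10: counting 138 days forward gives 1996-10-26.

1996-10-26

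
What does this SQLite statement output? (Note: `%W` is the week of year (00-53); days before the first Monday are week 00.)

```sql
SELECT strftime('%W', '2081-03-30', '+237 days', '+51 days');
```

First apply '+237 days', '+51 days': 2081-03-30 → 2082-01-12.
2082-01-12 is a Monday. SQLite's %W counts Mondays since the year started; the result is 02.

02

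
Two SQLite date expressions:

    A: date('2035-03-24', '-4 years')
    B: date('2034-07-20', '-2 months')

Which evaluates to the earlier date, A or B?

A

A = 2031-03-24.
B = 2034-05-20.
A is earlier.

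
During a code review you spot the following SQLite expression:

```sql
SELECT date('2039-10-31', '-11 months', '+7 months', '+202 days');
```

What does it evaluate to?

Adding -11 months to 2039-10-31 targets 2038-11-31. November 2038 has only 30 days, so SQLite normalizes the 1-day overflow forward to 2038-12-01.
Adding +7 months to 2038-12-01 gives 2039-07-01.
Applying '+202 days' to 2039-07-01: counting 202 days forward gives 2040-01-19.

2040-01-19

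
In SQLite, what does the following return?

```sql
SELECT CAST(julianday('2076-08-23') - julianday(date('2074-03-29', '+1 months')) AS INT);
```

Adding +1 month to 2074-03-29 gives 2074-04-29.
1 day remains in April 2074 after the 29th (30 − 29).
Full months from May 2074 through July 2076 contribute their day counts.
Then 23 days into August 2076.
Total: 1 + 31 + 30 + 31 + 31 + 30 + 31 + 30 + 31 + 31 + 28 + 31 + 30 + 31 + 30 + 31 + 31 + 30 + 31 + 30 + 31 + 31 + 29 + 31 + 30 + 31 + 30 + 31 + 23 = 847.

847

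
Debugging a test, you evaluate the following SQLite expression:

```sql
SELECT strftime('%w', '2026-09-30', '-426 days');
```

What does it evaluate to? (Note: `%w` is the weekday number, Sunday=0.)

First apply '-426 days': 2026-09-30 → 2025-07-31.
2025-07-31 is a Thursday; with Sunday=0 that is 4.

4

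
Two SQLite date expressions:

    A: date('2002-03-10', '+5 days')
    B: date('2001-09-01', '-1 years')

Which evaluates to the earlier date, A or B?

A = 2002-03-15.
B = 2000-09-01.
B is earlier.

B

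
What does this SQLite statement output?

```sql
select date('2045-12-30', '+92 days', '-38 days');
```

2046-02-22

Applying '+92 days' to 2045-12-30: counting 92 days forward gives 2046-04-01.
Going back 1 day from 2046-04-01 reaches 2046-03-31 (last day of March, 31 days).
Going back 31 days from 2046-03-31 reaches 2046-02-28 (last day of February, 28 days).
Going back 6 days within February lands on 2046-02-22.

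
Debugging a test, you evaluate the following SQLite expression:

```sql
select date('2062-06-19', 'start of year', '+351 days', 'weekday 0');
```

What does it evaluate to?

2062-12-24

`start of year` rewinds 2062-06-19 to 2062-01-01.
Applying '+351 days' to 2062-01-01: counting 351 days forward gives 2062-12-18.
`weekday 0` advances to the next Sunday; 2062-12-18 is a Monday, so it moves forward to 2062-12-24.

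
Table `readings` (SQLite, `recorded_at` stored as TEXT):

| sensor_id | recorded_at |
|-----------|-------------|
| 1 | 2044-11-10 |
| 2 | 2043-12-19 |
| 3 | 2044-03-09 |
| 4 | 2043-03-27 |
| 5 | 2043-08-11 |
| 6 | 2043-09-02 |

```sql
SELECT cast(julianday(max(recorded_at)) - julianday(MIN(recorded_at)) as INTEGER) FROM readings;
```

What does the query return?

MIN = 2043-03-27, MAX = 2044-11-10.
4 days remain in March 2043 after the 27th (31 − 27).
Full months from April 2043 through October 2044 contribute their day counts.
Then 10 days into November 2044.
Total: 4 + 30 + 31 + 30 + 31 + 31 + 30 + 31 + 30 + 31 + 31 + 29 + 31 + 30 + 31 + 30 + 31 + 31 + 30 + 31 + 10 = 594.

594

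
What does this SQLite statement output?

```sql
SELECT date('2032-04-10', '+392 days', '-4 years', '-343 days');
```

2028-05-29

Applying '+392 days' to 2032-04-10: counting 392 days forward gives 2033-05-07.
Adding -4 years to 2033-05-07 gives 2029-05-07.
Applying '-343 days' to 2029-05-07: counting 343 days back gives 2028-05-29.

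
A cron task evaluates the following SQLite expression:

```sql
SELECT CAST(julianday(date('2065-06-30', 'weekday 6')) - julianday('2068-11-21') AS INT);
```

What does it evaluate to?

`weekday 6` advances to the next Saturday; 2065-06-30 is a Tuesday, so it moves forward to 2065-07-04.
27 days remain in July 2065 after the 4th (31 − 4).
Full months from August 2065 through October 2068 contribute their day counts.
Then 21 days into November 2068.
Total: 27 + 31 + 30 + 31 + 30 + 31 + 31 + 28 + 31 + 30 + 31 + 30 + 31 + 31 + 30 + 31 + 30 + 31 + 31 + 28 + 31 + 30 + 31 + 30 + 31 + 31 + 30 + 31 + 30 + 31 + 31 + 29 + 31 + 30 + 31 + 30 + 31 + 31 + 30 + 31 + 21 = 1236.
The subtraction is earlier − later, so the result is −1236 → -1236.

-1236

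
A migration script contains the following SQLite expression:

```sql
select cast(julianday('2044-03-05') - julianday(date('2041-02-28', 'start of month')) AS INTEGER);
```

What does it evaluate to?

1128

`start of month` rewinds 2041-02-28 to 2041-02-01.
27 days remain in February 2041 after the 1st (28 − 1).
Full months from March 2041 through February 2044 contribute their day counts.
Then 5 days into March 2044.
Total: 27 + 31 + 30 + 31 + 30 + 31 + 31 + 30 + 31 + 30 + 31 + 31 + 28 + 31 + 30 + 31 + 30 + 31 + 31 + 30 + 31 + 30 + 31 + 31 + 28 + 31 + 30 + 31 + 30 + 31 + 31 + 30 + 31 + 30 + 31 + 31 + 29 + 5 = 1128.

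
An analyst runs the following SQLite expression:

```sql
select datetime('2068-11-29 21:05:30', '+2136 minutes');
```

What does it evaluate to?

2136 minutes = 35h 36m; +2136 minutes from 2068-11-29 21:05:30 is 2068-12-01 08:41:30 (crosses midnight).

2068-12-01 08:41:30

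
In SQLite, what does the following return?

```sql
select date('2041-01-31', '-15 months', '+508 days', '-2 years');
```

2039-03-22

Adding -15 months to 2041-01-31 gives 2039-10-31.
Applying '+508 days' to 2039-10-31: counting 508 days forward gives 2041-03-22.
Adding -2 years to 2041-03-22 gives 2039-03-22.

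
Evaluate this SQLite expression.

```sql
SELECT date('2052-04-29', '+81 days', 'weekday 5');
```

2052-07-19

Applying '+81 days' to 2052-04-29: counting 81 days forward gives 2052-07-19.
`weekday 5` advances to the next Friday; 2052-07-19 is already a Friday, so it stays at 2052-07-19.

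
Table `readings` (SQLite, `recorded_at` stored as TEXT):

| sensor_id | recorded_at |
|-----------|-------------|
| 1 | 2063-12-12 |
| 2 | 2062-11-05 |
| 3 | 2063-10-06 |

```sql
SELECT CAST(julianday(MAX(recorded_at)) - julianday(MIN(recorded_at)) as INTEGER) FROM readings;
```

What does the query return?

MIN = 2062-11-05, MAX = 2063-12-12.
25 days remain in November 2062 after the 5th (30 − 5).
Full months from December 2062 through November 2063 contribute their day counts.
Then 12 days into December 2063.
Total: 25 + 31 + 31 + 28 + 31 + 30 + 31 + 30 + 31 + 31 + 30 + 31 + 30 + 12 = 402.

402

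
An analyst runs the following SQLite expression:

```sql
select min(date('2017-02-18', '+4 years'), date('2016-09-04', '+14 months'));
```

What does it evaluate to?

2017-11-04

date('2017-02-18', '+4 years') → 2021-02-18.
date('2016-09-04', '+14 months') → 2017-11-04.
Earlier of the two is 2017-11-04.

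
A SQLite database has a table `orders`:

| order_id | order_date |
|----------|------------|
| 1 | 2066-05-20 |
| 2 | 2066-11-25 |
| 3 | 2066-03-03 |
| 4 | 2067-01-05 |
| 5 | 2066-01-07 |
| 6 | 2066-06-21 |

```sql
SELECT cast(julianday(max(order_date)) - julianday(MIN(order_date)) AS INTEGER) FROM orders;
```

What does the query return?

MIN = 2066-01-07, MAX = 2067-01-05.
24 days remain in January 2066 after the 7th (31 − 7).
Full months from February 2066 through December 2066 contribute their day counts.
Then 5 days into January 2067.
Total: 24 + 28 + 31 + 30 + 31 + 30 + 31 + 31 + 30 + 31 + 30 + 31 + 5 = 363.

363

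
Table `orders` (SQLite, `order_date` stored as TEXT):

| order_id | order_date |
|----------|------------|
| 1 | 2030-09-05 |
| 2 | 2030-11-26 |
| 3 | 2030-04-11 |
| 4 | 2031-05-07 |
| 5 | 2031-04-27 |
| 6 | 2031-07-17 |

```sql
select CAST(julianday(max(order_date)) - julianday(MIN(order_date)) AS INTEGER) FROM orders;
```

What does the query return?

462

MIN = 2030-04-11, MAX = 2031-07-17.
19 days remain in April 2030 after the 11th (30 − 11).
Full months from May 2030 through June 2031 contribute their day counts.
Then 17 days into July 2031.
Total: 19 + 31 + 30 + 31 + 31 + 30 + 31 + 30 + 31 + 31 + 28 + 31 + 30 + 31 + 30 + 17 = 462.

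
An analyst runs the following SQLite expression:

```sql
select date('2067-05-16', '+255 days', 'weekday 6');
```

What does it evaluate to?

2068-01-28

Applying '+255 days' to 2067-05-16: counting 255 days forward gives 2068-01-26.
`weekday 6` advances to the next Saturday; 2068-01-26 is a Thursday, so it moves forward to 2068-01-28.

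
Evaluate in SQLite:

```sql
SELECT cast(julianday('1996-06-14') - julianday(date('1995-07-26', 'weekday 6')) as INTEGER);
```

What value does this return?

`weekday 6` advances to the next Saturday; 1995-07-26 is a Wednesday, so it moves forward to 1995-07-29.
2 days remain in July 1995 after the 29th (31 − 29).
Full months from August 1995 through May 1996 contribute their day counts.
Then 14 days into June 1996.
Total: 2 + 31 + 30 + 31 + 30 + 31 + 31 + 29 + 31 + 30 + 31 + 14 = 321.

321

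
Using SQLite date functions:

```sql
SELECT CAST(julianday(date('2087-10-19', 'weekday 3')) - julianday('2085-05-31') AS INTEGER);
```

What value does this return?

874

`weekday 3` advances to the next Wednesday; 2087-10-19 is a Sunday, so it moves forward to 2087-10-22.
0 days remain in May 2085 after the 31st (31 − 31).
Full months from June 2085 through September 2087 contribute their day counts.
Then 22 days into October 2087.
Total: 0 + 30 + 31 + 31 + 30 + 31 + 30 + 31 + 31 + 28 + 31 + 30 + 31 + 30 + 31 + 31 + 30 + 31 + 30 + 31 + 31 + 28 + 31 + 30 + 31 + 30 + 31 + 31 + 30 + 22 = 874.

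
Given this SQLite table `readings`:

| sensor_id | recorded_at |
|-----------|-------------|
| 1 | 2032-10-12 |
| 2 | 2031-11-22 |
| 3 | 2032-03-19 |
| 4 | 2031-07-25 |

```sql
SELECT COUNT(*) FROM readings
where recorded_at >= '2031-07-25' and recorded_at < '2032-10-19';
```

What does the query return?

4

Rows in [2031-07-25, 2032-10-19): 2032-10-12, 2031-11-22, 2032-03-19, 2031-07-25 → 4 rows.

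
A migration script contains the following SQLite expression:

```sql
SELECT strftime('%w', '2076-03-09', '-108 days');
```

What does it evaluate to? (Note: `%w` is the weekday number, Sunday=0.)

First apply '-108 days': 2076-03-09 → 2075-11-22.
2075-11-22 is a Friday; with Sunday=0 that is 5.

5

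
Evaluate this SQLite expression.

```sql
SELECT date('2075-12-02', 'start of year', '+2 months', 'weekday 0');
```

2075-03-03

`start of year` rewinds 2075-12-02 to 2075-01-01.
Adding +2 months to 2075-01-01 gives 2075-03-01.
`weekday 0` advances to the next Sunday; 2075-03-01 is a Friday, so it moves forward to 2075-03-03.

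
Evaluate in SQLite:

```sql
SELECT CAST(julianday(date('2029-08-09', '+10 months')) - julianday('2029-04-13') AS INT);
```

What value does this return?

Adding +10 months to 2029-08-09 gives 2030-06-09.
17 days remain in April 2029 after the 13th (30 − 13).
Full months from May 2029 through May 2030 contribute their day counts.
Then 9 days into June 2030.
Total: 17 + 31 + 30 + 31 + 31 + 30 + 31 + 30 + 31 + 31 + 28 + 31 + 30 + 31 + 9 = 422.

422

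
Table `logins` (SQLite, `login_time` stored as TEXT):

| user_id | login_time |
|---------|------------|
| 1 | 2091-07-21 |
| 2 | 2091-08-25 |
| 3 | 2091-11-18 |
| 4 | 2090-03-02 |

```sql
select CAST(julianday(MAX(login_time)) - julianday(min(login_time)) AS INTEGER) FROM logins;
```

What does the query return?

626

MIN = 2090-03-02, MAX = 2091-11-18.
29 days remain in March 2090 after the 2nd (31 − 2).
Full months from April 2090 through October 2091 contribute their day counts.
Then 18 days into November 2091.
Total: 29 + 30 + 31 + 30 + 31 + 31 + 30 + 31 + 30 + 31 + 31 + 28 + 31 + 30 + 31 + 30 + 31 + 31 + 30 + 31 + 18 = 626.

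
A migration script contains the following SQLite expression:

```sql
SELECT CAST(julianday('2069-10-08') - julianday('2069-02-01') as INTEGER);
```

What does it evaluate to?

249

27 days remain in February 2069 after the 1st (28 − 1).
Full months from March 2069 through September 2069 contribute their day counts.
Then 8 days into October 2069.
Total: 27 + 31 + 30 + 31 + 30 + 31 + 31 + 30 + 8 = 249.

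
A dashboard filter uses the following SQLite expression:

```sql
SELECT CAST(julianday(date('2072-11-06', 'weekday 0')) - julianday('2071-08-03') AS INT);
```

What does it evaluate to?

`weekday 0` advances to the next Sunday; 2072-11-06 is already a Sunday, so it stays at 2072-11-06.
28 days remain in August 2071 after the 3rd (31 − 3).
Full months from September 2071 through October 2072 contribute their day counts.
Then 6 days into November 2072.
Total: 28 + 30 + 31 + 30 + 31 + 31 + 29 + 31 + 30 + 31 + 30 + 31 + 31 + 30 + 31 + 6 = 461.

461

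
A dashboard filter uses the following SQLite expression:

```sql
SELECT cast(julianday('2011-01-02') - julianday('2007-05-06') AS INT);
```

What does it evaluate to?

1337

25 days remain in May 2007 after the 6th (31 − 6).
Full months from June 2007 through December 2010 contribute their day counts.
Then 2 days into January 2011.
Total: 25 + 30 + 31 + 31 + 30 + 31 + 30 + 31 + 31 + 29 + 31 + 30 + 31 + 30 + 31 + 31 + 30 + 31 + 30 + 31 + 31 + 28 + 31 + 30 + 31 + 30 + 31 + 31 + 30 + 31 + 30 + 31 + 31 + 28 + 31 + 30 + 31 + 30 + 31 + 31 + 30 + 31 + 30 + 31 + 2 = 1337.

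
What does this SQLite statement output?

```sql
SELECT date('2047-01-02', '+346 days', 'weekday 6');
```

Applying '+346 days' to 2047-01-02: counting 346 days forward gives 2047-12-14.
`weekday 6` advances to the next Saturday; 2047-12-14 is already a Saturday, so it stays at 2047-12-14.

2047-12-14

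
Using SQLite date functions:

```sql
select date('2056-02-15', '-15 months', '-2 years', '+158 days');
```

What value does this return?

Adding -15 months to 2056-02-15 gives 2054-11-15.
Adding -2 years to 2054-11-15 gives 2052-11-15.
Applying '+158 days' to 2052-11-15: counting 158 days forward gives 2053-04-22.

2053-04-22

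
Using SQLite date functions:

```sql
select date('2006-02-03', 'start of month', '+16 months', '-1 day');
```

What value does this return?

`start of month` rewinds 2006-02-03 to 2006-02-01.
Adding +16 months to 2006-02-01 gives 2007-06-01.
Going back 1 day from 2007-06-01 reaches 2007-05-31 (last day of May, 31 days).

2007-05-31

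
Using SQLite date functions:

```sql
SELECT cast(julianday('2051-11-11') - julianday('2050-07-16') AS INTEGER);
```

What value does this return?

483

15 days remain in July 2050 after the 16th (31 − 16).
Full months from August 2050 through October 2051 contribute their day counts.
Then 11 days into November 2051.
Total: 15 + 31 + 30 + 31 + 30 + 31 + 31 + 28 + 31 + 30 + 31 + 30 + 31 + 31 + 30 + 31 + 11 = 483.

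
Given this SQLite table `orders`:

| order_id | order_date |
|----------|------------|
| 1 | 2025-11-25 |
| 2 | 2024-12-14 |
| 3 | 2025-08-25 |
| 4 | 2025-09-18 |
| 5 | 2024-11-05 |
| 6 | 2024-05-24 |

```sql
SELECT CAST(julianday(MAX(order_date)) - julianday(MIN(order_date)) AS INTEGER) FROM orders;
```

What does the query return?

550

MIN = 2024-05-24, MAX = 2025-11-25.
7 days remain in May 2024 after the 24th (31 − 24).
Full months from June 2024 through October 2025 contribute their day counts.
Then 25 days into November 2025.
Total: 7 + 30 + 31 + 31 + 30 + 31 + 30 + 31 + 31 + 28 + 31 + 30 + 31 + 30 + 31 + 31 + 30 + 31 + 25 = 550.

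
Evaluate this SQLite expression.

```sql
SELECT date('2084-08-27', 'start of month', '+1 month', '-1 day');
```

`start of month` rewinds 2084-08-27 to 2084-08-01.
Adding +1 month to 2084-08-01 gives 2084-09-01.
Going back 1 day from 2084-09-01 reaches 2084-08-31 (last day of August, 31 days).

2084-08-31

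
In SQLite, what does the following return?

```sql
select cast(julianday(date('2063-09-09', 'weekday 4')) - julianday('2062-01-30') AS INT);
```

`weekday 4` advances to the next Thursday; 2063-09-09 is a Sunday, so it moves forward to 2063-09-13.
1 day remains in January 2062 after the 30th (31 − 30).
Full months from February 2062 through August 2063 contribute their day counts.
Then 13 days into September 2063.
Total: 1 + 28 + 31 + 30 + 31 + 30 + 31 + 31 + 30 + 31 + 30 + 31 + 31 + 28 + 31 + 30 + 31 + 30 + 31 + 31 + 13 = 591.

591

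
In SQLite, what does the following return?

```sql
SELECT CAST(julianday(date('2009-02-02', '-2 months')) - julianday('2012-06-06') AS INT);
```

-1282

Adding -2 months to 2009-02-02 gives 2008-12-02.
29 days remain in December 2008 after the 2nd (31 − 2).
Full months from January 2009 through May 2012 contribute their day counts.
Then 6 days into June 2012.
Total: 29 + 31 + 28 + 31 + 30 + 31 + 30 + 31 + 31 + 30 + 31 + 30 + 31 + 31 + 28 + 31 + 30 + 31 + 30 + 31 + 31 + 30 + 31 + 30 + 31 + 31 + 28 + 31 + 30 + 31 + 30 + 31 + 31 + 30 + 31 + 30 + 31 + 31 + 29 + 31 + 30 + 31 + 6 = 1282.
The subtraction is earlier − later, so the result is −1282 → -1282.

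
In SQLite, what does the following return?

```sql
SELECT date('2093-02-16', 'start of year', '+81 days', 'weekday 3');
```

2093-03-25

`start of year` rewinds 2093-02-16 to 2093-01-01.
Applying '+81 days' to 2093-01-01: counting 81 days forward gives 2093-03-23.
`weekday 3` advances to the next Wednesday; 2093-03-23 is a Monday, so it moves forward to 2093-03-25.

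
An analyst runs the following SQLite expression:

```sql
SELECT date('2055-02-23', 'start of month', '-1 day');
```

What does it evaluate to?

`start of month` rewinds 2055-02-23 to 2055-02-01.
Going back 1 day from 2055-02-01 reaches 2055-01-31 (last day of January, 31 days).

2055-01-31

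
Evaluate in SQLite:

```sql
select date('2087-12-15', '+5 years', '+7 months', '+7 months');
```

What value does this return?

Adding +5 years to 2087-12-15 gives 2092-12-15.
Adding +7 months to 2092-12-15 gives 2093-07-15.
Adding +7 months to 2093-07-15 gives 2094-02-15.

2094-02-15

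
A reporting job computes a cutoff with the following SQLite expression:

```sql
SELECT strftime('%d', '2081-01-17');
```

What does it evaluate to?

17

`%d` extracts the 2-digit day of month: 17.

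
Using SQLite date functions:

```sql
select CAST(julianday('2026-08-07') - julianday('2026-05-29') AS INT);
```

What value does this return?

2 days remain in May 2026 after the 29th (31 − 29).
June 2026: 30 days.
July 2026: 31 days.
Then 7 days into August 2026.
Total: 2 + 30 + 31 + 7 = 70.

70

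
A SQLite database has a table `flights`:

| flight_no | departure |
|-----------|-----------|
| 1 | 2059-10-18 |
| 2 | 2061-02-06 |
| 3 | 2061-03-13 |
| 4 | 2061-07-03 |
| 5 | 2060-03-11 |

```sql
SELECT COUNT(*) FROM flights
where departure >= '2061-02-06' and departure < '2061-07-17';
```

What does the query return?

3

Rows in [2061-02-06, 2061-07-17): 2061-02-06, 2061-03-13, 2061-07-03 → 3 rows.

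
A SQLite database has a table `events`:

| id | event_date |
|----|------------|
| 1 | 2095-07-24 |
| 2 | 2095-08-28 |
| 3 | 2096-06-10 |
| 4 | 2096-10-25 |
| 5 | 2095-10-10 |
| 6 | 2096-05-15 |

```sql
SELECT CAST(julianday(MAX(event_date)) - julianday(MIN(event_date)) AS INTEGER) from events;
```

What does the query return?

459

MIN = 2095-07-24, MAX = 2096-10-25.
7 days remain in July 2095 after the 24th (31 − 24).
Full months from August 2095 through September 2096 contribute their day counts.
Then 25 days into October 2096.
Total: 7 + 31 + 30 + 31 + 30 + 31 + 31 + 29 + 31 + 30 + 31 + 30 + 31 + 31 + 30 + 25 = 459.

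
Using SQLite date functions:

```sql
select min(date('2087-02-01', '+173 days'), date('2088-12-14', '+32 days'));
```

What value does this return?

date('2087-02-01', '+173 days') → 2087-07-24.
date('2088-12-14', '+32 days') → 2089-01-15.
Earlier of the two is 2087-07-24.

2087-07-24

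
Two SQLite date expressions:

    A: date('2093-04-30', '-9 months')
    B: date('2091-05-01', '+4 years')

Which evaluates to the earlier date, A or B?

A

A = 2092-07-30.
B = 2095-05-01.
A is earlier.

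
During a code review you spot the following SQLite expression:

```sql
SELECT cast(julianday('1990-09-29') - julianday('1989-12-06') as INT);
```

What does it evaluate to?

25 days remain in December 1989 after the 6th (31 − 6).
Full months from January 1990 through August 1990 contribute their day counts.
Then 29 days into September 1990.
Total: 25 + 31 + 28 + 31 + 30 + 31 + 30 + 31 + 31 + 29 = 297.

297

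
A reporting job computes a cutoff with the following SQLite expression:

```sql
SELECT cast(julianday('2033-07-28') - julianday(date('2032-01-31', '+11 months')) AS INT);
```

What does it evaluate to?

209

Adding +11 months to 2032-01-31 gives 2032-12-31.
0 days remain in December 2032 after the 31st (31 − 31).
Full months from January 2033 through June 2033 contribute their day counts.
Then 28 days into July 2033.
Total: 0 + 31 + 28 + 31 + 30 + 31 + 30 + 28 = 209.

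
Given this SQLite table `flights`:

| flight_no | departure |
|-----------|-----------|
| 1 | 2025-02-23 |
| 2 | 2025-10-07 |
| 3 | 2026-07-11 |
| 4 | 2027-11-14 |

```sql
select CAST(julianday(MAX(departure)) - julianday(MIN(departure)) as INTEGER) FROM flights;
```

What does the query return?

MIN = 2025-02-23, MAX = 2027-11-14.
5 days remain in February 2025 after the 23rd (28 − 23).
Full months from March 2025 through October 2027 contribute their day counts.
Then 14 days into November 2027.
Total: 5 + 31 + 30 + 31 + 30 + 31 + 31 + 30 + 31 + 30 + 31 + 31 + 28 + 31 + 30 + 31 + 30 + 31 + 31 + 30 + 31 + 30 + 31 + 31 + 28 + 31 + 30 + 31 + 30 + 31 + 31 + 30 + 31 + 14 = 994.

994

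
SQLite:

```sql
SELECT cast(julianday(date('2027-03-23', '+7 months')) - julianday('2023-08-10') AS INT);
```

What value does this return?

1535

Adding +7 months to 2027-03-23 gives 2027-10-23.
21 days remain in August 2023 after the 10th (31 − 10).
Full months from September 2023 through September 2027 contribute their day counts.
Then 23 days into October 2027.
Total: 21 + 30 + 31 + 30 + 31 + 31 + 29 + 31 + 30 + 31 + 30 + 31 + 31 + 30 + 31 + 30 + 31 + 31 + 28 + 31 + 30 + 31 + 30 + 31 + 31 + 30 + 31 + 30 + 31 + 31 + 28 + 31 + 30 + 31 + 30 + 31 + 31 + 30 + 31 + 30 + 31 + 31 + 28 + 31 + 30 + 31 + 30 + 31 + 31 + 30 + 23 = 1535.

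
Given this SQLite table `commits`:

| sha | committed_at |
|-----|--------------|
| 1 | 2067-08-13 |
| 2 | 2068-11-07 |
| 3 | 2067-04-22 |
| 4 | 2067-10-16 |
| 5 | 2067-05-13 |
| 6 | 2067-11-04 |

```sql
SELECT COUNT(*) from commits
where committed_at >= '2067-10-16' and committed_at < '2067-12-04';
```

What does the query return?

Rows in [2067-10-16, 2067-12-04): 2067-10-16, 2067-11-04 → 2 rows.

2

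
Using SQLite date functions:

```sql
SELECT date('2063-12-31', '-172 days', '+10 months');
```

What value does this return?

2064-05-12

Applying '-172 days' to 2063-12-31: counting 172 days back gives 2063-07-12.
Adding +10 months to 2063-07-12 gives 2064-05-12.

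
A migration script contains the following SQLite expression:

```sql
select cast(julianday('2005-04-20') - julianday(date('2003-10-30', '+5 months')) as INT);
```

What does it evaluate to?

386

Adding +5 months to 2003-10-30 gives 2004-03-30.
1 day remains in March 2004 after the 30th (31 − 30).
Full months from April 2004 through March 2005 contribute their day counts.
Then 20 days into April 2005.
Total: 1 + 30 + 31 + 30 + 31 + 31 + 30 + 31 + 30 + 31 + 31 + 28 + 31 + 20 = 386.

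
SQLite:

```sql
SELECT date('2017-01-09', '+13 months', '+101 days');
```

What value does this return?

2018-05-21

Adding +13 months to 2017-01-09 gives 2018-02-09.
Applying '+101 days' to 2018-02-09: counting 101 days forward gives 2018-05-21.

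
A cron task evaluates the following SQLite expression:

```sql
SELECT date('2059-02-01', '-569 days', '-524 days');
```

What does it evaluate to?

Applying '-569 days' to 2059-02-01: counting 569 days back gives 2057-07-12.
Applying '-524 days' to 2057-07-12: counting 524 days back gives 2056-02-04.

2056-02-04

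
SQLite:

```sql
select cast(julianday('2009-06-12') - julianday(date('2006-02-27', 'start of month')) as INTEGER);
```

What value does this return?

`start of month` rewinds 2006-02-27 to 2006-02-01.
27 days remain in February 2006 after the 1st (28 − 1).
Full months from March 2006 through May 2009 contribute their day counts.
Then 12 days into June 2009.
Total: 27 + 31 + 30 + 31 + 30 + 31 + 31 + 30 + 31 + 30 + 31 + 31 + 28 + 31 + 30 + 31 + 30 + 31 + 31 + 30 + 31 + 30 + 31 + 31 + 29 + 31 + 30 + 31 + 30 + 31 + 31 + 30 + 31 + 30 + 31 + 31 + 28 + 31 + 30 + 31 + 12 = 1227.

1227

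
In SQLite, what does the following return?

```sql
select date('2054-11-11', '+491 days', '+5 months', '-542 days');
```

Applying '+491 days' to 2054-11-11: counting 491 days forward gives 2056-03-16.
Adding +5 months to 2056-03-16 gives 2056-08-16.
Applying '-542 days' to 2056-08-16: counting 542 days back gives 2055-02-21.

2055-02-21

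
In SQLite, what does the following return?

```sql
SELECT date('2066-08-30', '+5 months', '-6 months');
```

Adding +5 months to 2066-08-30 gives 2067-01-30.
Adding -6 months to 2067-01-30 gives 2066-07-30.

2066-07-30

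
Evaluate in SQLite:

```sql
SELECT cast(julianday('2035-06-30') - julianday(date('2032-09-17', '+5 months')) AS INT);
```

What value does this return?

Adding +5 months to 2032-09-17 gives 2033-02-17.
11 days remain in February 2033 after the 17th (28 − 17).
Full months from March 2033 through May 2035 contribute their day counts.
Then 30 days into June 2035.
Total: 11 + 31 + 30 + 31 + 30 + 31 + 31 + 30 + 31 + 30 + 31 + 31 + 28 + 31 + 30 + 31 + 30 + 31 + 31 + 30 + 31 + 30 + 31 + 31 + 28 + 31 + 30 + 31 + 30 = 863.

863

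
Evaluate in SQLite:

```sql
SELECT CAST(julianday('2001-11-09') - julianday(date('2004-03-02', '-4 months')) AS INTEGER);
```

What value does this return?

Adding -4 months to 2004-03-02 gives 2003-11-02.
21 days remain in November 2001 after the 9th (30 − 9).
Full months from December 2001 through October 2003 contribute their day counts.
Then 2 days into November 2003.
Total: 21 + 31 + 31 + 28 + 31 + 30 + 31 + 30 + 31 + 31 + 30 + 31 + 30 + 31 + 31 + 28 + 31 + 30 + 31 + 30 + 31 + 31 + 30 + 31 + 2 = 723.
The subtraction is earlier − later, so the result is −723 → -723.

-723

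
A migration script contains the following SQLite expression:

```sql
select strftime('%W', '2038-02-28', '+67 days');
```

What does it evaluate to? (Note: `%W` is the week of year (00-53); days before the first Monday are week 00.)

First apply '+67 days': 2038-02-28 → 2038-05-06.
2038-05-06 is a Thursday. SQLite's %W counts Mondays since the year started; the result is 18.

18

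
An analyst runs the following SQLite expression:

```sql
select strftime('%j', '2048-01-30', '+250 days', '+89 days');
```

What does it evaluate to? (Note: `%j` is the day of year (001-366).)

First apply '+250 days', '+89 days': 2048-01-30 → 2049-01-03.
Day-of-year for 2049-01-03: days since 2049-01-01 inclusive = 3, zero-padded to 003.

003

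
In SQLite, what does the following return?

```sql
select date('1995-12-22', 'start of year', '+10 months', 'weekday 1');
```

1995-11-06

`start of year` rewinds 1995-12-22 to 1995-01-01.
Adding +10 months to 1995-01-01 gives 1995-11-01.
`weekday 1` advances to the next Monday; 1995-11-01 is a Wednesday, so it moves forward to 1995-11-06.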